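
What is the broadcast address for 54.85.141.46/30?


Network: 54.85.141.44/30
Host bits = 2
Set all host bits to 1:
Broadcast: 54.85.141.47


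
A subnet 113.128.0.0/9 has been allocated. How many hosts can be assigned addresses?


Host bits = 32 - 9 = 23
Total addresses = 2^23 = 8388608
Usable = total - 2 (network and broadcast)
Usable hosts: 8388606


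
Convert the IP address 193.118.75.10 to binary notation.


193 = 11000001
118 = 01110110
75 = 01001011
10 = 00001010
Binary: 11000001.01110110.01001011.00001010


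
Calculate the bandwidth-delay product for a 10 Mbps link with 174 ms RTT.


BDP = bandwidth * RTT
= 10 Mbps * 174 ms
= 10 * 1e6 * 174 / 1000 bits
= 1740000 bits
= 217500 bytes
= 212.4023 KB
BDP = 1740000 bits (217500 bytes)


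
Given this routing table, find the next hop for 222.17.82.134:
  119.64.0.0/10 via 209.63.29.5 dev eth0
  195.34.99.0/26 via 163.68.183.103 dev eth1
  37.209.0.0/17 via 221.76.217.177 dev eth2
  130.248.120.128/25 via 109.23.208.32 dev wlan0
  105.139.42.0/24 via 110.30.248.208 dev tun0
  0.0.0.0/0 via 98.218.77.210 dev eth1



Longest prefix match for 222.17.82.134:
  /10 119.64.0.0: no
  /26 195.34.99.0: no
  /17 37.209.0.0: no
  /25 130.248.120.128: no
  /24 105.139.42.0: no
  /0 0.0.0.0: MATCH
Selected: next-hop 98.218.77.210 via eth1 (matched /0)


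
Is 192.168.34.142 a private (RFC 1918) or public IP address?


RFC 1918 private ranges:
  10.0.0.0/8 (10.0.0.0 - 10.255.255.255)
  172.16.0.0/12 (172.16.0.0 - 172.31.255.255)
  192.168.0.0/16 (192.168.0.0 - 192.168.255.255)
Private (in 192.168.0.0/16)


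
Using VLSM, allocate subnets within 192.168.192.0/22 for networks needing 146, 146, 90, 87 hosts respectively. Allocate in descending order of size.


146 hosts -> /24 (254 usable): 192.168.192.0/24
146 hosts -> /24 (254 usable): 192.168.193.0/24
90 hosts -> /25 (126 usable): 192.168.194.0/25
87 hosts -> /25 (126 usable): 192.168.194.128/25
Allocation: 192.168.192.0/24 (146 hosts, 254 usable); 192.168.193.0/24 (146 hosts, 254 usable); 192.168.194.0/25 (90 hosts, 126 usable); 192.168.194.128/25 (87 hosts, 126 usable)


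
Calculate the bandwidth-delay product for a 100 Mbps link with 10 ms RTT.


BDP = bandwidth * RTT
= 100 Mbps * 10 ms
= 100 * 1e6 * 10 / 1000 bits
= 1000000 bits
= 125000 bytes
= 122.0703 KB
BDP = 1000000 bits (125000 bytes)


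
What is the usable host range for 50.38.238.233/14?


Network: 50.36.0.0
Broadcast: 50.39.255.255
First usable = network + 1
Last usable = broadcast - 1
Range: 50.36.0.1 to 50.39.255.254


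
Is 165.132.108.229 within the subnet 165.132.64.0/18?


Subnet network: 165.132.64.0
Test IP AND mask: 165.132.64.0
Yes, 165.132.108.229 is in 165.132.64.0/18


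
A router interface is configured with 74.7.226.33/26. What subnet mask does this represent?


/26 means 26 network bits, 6 host bits
Binary: 11111111111111111111111111000000
Mask: 255.255.255.192


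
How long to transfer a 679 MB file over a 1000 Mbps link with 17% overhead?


Effective throughput = 1000 * (1 - 17/100) = 830 Mbps
File size in Mb = 679 * 8 = 5432 Mb
Time = 5432 / 830
Time = 6.5446 seconds


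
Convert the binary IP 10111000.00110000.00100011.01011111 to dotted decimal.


10111000 = 184
00110000 = 48
00100011 = 35
01011111 = 95
IP: 184.48.35.95


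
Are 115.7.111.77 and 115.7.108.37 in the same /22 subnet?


Mask: 255.255.252.0
115.7.111.77 AND mask = 115.7.108.0
115.7.108.37 AND mask = 115.7.108.0
Yes, same subnet (115.7.108.0)


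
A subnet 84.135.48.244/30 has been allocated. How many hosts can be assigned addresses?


Host bits = 32 - 30 = 2
Total addresses = 2^2 = 4
Usable = total - 2 (network and broadcast)
Usable hosts: 2


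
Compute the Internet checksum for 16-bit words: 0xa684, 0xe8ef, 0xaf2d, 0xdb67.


Sum all words (with carry folding):
+ 0xa684 = 0xa684
+ 0xe8ef = 0x8f74
+ 0xaf2d = 0x3ea2
+ 0xdb67 = 0x1a0a
One's complement: ~0x1a0a
Checksum = 0xe5f5


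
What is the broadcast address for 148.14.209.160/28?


Network: 148.14.209.160/28
Host bits = 4
Set all host bits to 1:
Broadcast: 148.14.209.175


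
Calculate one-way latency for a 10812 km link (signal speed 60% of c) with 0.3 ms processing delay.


Speed = 0.6 * 3e5 km/s = 180000 km/s
Propagation delay = 10812 / 180000 = 0.0601 s = 60.0667 ms
Processing delay = 0.3 ms
Total one-way latency = 60.3667 ms


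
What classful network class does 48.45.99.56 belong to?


First octet: 48
Binary: 00110000
0xxxxxxx -> Class A (1-126)
Class A, default mask 255.0.0.0 (/8)


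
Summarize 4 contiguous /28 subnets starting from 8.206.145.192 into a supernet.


Original prefix: /28
Number of subnets: 4 = 2^2
New prefix = 28 - 2 = 26
Supernet: 8.206.145.192/26


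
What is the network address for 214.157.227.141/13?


IP:   11010110.10011101.11100011.10001101
Mask: 11111111.11111000.00000000.00000000
AND operation:
Net:  11010110.10011000.00000000.00000000
Network: 214.152.0.0/13


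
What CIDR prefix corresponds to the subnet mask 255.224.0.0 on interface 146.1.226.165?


Binary: 11111111.11100000.00000000.00000000
Count leading 1s
Prefix: /11


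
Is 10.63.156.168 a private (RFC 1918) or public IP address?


RFC 1918 private ranges:
  10.0.0.0/8 (10.0.0.0 - 10.255.255.255)
  172.16.0.0/12 (172.16.0.0 - 172.31.255.255)
  192.168.0.0/16 (192.168.0.0 - 192.168.255.255)
Private (in 10.0.0.0/8)


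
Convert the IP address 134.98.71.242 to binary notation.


134 = 10000110
98 = 01100010
71 = 01000111
242 = 11110010
Binary: 10000110.01100010.01000111.11110010


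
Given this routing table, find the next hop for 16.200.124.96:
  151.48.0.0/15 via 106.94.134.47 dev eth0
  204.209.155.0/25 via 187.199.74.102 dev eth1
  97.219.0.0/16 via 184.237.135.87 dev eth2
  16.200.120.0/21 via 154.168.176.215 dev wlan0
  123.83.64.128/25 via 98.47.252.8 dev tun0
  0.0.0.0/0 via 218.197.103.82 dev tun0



Longest prefix match for 16.200.124.96:
  /15 151.48.0.0: no
  /25 204.209.155.0: no
  /16 97.219.0.0: no
  /21 16.200.120.0: MATCH
  /25 123.83.64.128: no
  /0 0.0.0.0: MATCH
Selected: next-hop 154.168.176.215 via wlan0 (matched /21)


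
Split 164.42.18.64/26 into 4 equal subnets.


New prefix = 26 + 2 = 28
Each subnet has 16 addresses
  164.42.18.64/28
  164.42.18.80/28
  164.42.18.96/28
  164.42.18.112/28
Subnets: 164.42.18.64/28, 164.42.18.80/28, 164.42.18.96/28, 164.42.18.112/28


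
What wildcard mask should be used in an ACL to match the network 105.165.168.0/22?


Subnet mask: 255.255.252.0
Wildcard = 255.255.255.255 - subnet mask
255 - 255 = 0
255 - 255 = 0
255 - 252 = 3
255 - 0 = 255
Wildcard: 0.0.3.255


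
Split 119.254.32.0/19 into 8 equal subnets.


New prefix = 19 + 3 = 22
Each subnet has 1024 addresses
  119.254.32.0/22
  119.254.36.0/22
  119.254.40.0/22
  119.254.44.0/22
  119.254.48.0/22
  119.254.52.0/22
  119.254.56.0/22
  119.254.60.0/22
Subnets: 119.254.32.0/22, 119.254.36.0/22, 119.254.40.0/22, 119.254.44.0/22, 119.254.48.0/22, 119.254.52.0/22, 119.254.56.0/22, 119.254.60.0/22


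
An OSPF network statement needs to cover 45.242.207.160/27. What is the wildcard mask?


Subnet mask: 255.255.255.224
Wildcard = 255.255.255.255 - subnet mask
255 - 255 = 0
255 - 255 = 0
255 - 255 = 0
255 - 224 = 31
Wildcard: 0.0.0.31


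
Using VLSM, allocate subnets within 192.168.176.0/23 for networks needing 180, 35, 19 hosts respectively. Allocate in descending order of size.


180 hosts -> /24 (254 usable): 192.168.176.0/24
35 hosts -> /26 (62 usable): 192.168.177.0/26
19 hosts -> /27 (30 usable): 192.168.177.64/27
Allocation: 192.168.176.0/24 (180 hosts, 254 usable); 192.168.177.0/26 (35 hosts, 62 usable); 192.168.177.64/27 (19 hosts, 30 usable)


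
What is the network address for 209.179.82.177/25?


IP:   11010001.10110011.01010010.10110001
Mask: 11111111.11111111.11111111.10000000
AND operation:
Net:  11010001.10110011.01010010.10000000
Network: 209.179.82.128/25


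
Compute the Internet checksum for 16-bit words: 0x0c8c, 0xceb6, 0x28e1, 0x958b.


Sum all words (with carry folding):
+ 0x0c8c = 0x0c8c
+ 0xceb6 = 0xdb42
+ 0x28e1 = 0x0424
+ 0x958b = 0x99af
One's complement: ~0x99af
Checksum = 0x6650


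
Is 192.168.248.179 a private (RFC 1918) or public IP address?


RFC 1918 private ranges:
  10.0.0.0/8 (10.0.0.0 - 10.255.255.255)
  172.16.0.0/12 (172.16.0.0 - 172.31.255.255)
  192.168.0.0/16 (192.168.0.0 - 192.168.255.255)
Private (in 192.168.0.0/16)


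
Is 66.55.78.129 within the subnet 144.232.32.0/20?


Subnet network: 144.232.32.0
Test IP AND mask: 66.55.64.0
No, 66.55.78.129 is not in 144.232.32.0/20


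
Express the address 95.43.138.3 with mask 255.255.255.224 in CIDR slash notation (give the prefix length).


Binary: 11111111.11111111.11111111.11100000
Count leading 1s
Prefix: /27


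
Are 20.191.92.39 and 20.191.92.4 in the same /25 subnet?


Mask: 255.255.255.128
20.191.92.39 AND mask = 20.191.92.0
20.191.92.4 AND mask = 20.191.92.0
Yes, same subnet (20.191.92.0)


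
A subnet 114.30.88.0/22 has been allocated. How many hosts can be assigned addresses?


Host bits = 32 - 22 = 10
Total addresses = 2^10 = 1024
Usable = total - 2 (network and broadcast)
Usable hosts: 1022


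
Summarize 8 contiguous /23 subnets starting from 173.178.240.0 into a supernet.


Original prefix: /23
Number of subnets: 8 = 2^3
New prefix = 23 - 3 = 20
Supernet: 173.178.240.0/20


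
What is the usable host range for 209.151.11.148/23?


Network: 209.151.10.0
Broadcast: 209.151.11.255
First usable = network + 1
Last usable = broadcast - 1
Range: 209.151.10.1 to 209.151.11.254


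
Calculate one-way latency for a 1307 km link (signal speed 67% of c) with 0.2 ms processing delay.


Speed = 0.67 * 3e5 km/s = 201000 km/s
Propagation delay = 1307 / 201000 = 0.0065 s = 6.5025 ms
Processing delay = 0.2 ms
Total one-way latency = 6.7025 ms


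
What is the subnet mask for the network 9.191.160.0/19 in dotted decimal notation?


/19 means 19 network bits, 13 host bits
Binary: 11111111111111111110000000000000
Mask: 255.255.224.0


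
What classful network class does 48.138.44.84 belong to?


First octet: 48
Binary: 00110000
0xxxxxxx -> Class A (1-126)
Class A, default mask 255.0.0.0 (/8)


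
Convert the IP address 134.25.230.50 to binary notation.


134 = 10000110
25 = 00011001
230 = 11100110
50 = 00110010
Binary: 10000110.00011001.11100110.00110010


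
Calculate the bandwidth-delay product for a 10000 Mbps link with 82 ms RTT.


BDP = bandwidth * RTT
= 10000 Mbps * 82 ms
= 10000 * 1e6 * 82 / 1000 bits
= 820000000 bits
= 102500000 bytes
= 100097.6562 KB
BDP = 820000000 bits (102500000 bytes)


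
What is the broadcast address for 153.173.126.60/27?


Network: 153.173.126.32/27
Host bits = 5
Set all host bits to 1:
Broadcast: 153.173.126.63


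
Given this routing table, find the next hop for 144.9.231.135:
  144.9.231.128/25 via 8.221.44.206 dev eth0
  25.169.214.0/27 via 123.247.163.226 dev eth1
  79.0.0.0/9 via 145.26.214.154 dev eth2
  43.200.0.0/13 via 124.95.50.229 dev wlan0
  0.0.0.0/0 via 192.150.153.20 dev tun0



Longest prefix match for 144.9.231.135:
  /25 144.9.231.128: MATCH
  /27 25.169.214.0: no
  /9 79.0.0.0: no
  /13 43.200.0.0: no
  /0 0.0.0.0: MATCH
Selected: next-hop 8.221.44.206 via eth0 (matched /25)


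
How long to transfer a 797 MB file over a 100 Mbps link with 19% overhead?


Effective throughput = 100 * (1 - 19/100) = 81 Mbps
File size in Mb = 797 * 8 = 6376 Mb
Time = 6376 / 81
Time = 78.716 seconds


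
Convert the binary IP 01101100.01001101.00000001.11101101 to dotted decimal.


01101100 = 108
01001101 = 77
00000001 = 1
11101101 = 237
IP: 108.77.1.237


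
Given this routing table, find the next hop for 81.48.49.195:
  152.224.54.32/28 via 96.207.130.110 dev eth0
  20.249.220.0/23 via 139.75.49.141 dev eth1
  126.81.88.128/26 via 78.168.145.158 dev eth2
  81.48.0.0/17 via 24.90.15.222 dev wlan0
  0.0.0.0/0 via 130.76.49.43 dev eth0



Longest prefix match for 81.48.49.195:
  /28 152.224.54.32: no
  /23 20.249.220.0: no
  /26 126.81.88.128: no
  /17 81.48.0.0: MATCH
  /0 0.0.0.0: MATCH
Selected: next-hop 24.90.15.222 via wlan0 (matched /17)


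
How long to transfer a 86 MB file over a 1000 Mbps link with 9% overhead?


Effective throughput = 1000 * (1 - 9/100) = 910 Mbps
File size in Mb = 86 * 8 = 688 Mb
Time = 688 / 910
Time = 0.756 seconds


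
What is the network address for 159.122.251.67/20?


IP:   10011111.01111010.11111011.01000011
Mask: 11111111.11111111.11110000.00000000
AND operation:
Net:  10011111.01111010.11110000.00000000
Network: 159.122.240.0/20


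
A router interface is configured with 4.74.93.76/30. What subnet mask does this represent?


/30 means 30 network bits, 2 host bits
Binary: 11111111111111111111111111111100
Mask: 255.255.255.252


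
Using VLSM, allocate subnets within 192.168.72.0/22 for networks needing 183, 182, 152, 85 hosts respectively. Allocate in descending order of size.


183 hosts -> /24 (254 usable): 192.168.72.0/24
182 hosts -> /24 (254 usable): 192.168.73.0/24
152 hosts -> /24 (254 usable): 192.168.74.0/24
85 hosts -> /25 (126 usable): 192.168.75.0/25
Allocation: 192.168.72.0/24 (183 hosts, 254 usable); 192.168.73.0/24 (182 hosts, 254 usable); 192.168.74.0/24 (152 hosts, 254 usable); 192.168.75.0/25 (85 hosts, 126 usable)


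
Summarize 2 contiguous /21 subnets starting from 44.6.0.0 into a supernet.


Original prefix: /21
Number of subnets: 2 = 2^1
New prefix = 21 - 1 = 20
Supernet: 44.6.0.0/20


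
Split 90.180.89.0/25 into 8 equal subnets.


New prefix = 25 + 3 = 28
Each subnet has 16 addresses
  90.180.89.0/28
  90.180.89.16/28
  90.180.89.32/28
  90.180.89.48/28
  90.180.89.64/28
  90.180.89.80/28
  90.180.89.96/28
  90.180.89.112/28
Subnets: 90.180.89.0/28, 90.180.89.16/28, 90.180.89.32/28, 90.180.89.48/28, 90.180.89.64/28, 90.180.89.80/28, 90.180.89.96/28, 90.180.89.112/28


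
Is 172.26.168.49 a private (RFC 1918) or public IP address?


RFC 1918 private ranges:
  10.0.0.0/8 (10.0.0.0 - 10.255.255.255)
  172.16.0.0/12 (172.16.0.0 - 172.31.255.255)
  192.168.0.0/16 (192.168.0.0 - 192.168.255.255)
Private (in 172.16.0.0/12)


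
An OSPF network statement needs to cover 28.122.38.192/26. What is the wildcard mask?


Subnet mask: 255.255.255.192
Wildcard = 255.255.255.255 - subnet mask
255 - 255 = 0
255 - 255 = 0
255 - 255 = 0
255 - 192 = 63
Wildcard: 0.0.0.63


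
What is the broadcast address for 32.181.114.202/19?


Network: 32.181.96.0/19
Host bits = 13
Set all host bits to 1:
Broadcast: 32.181.127.255


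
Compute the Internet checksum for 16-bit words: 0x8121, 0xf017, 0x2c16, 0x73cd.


Sum all words (with carry folding):
+ 0x8121 = 0x8121
+ 0xf017 = 0x7139
+ 0x2c16 = 0x9d4f
+ 0x73cd = 0x111d
One's complement: ~0x111d
Checksum = 0xeee2


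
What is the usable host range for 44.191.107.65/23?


Network: 44.191.106.0
Broadcast: 44.191.107.255
First usable = network + 1
Last usable = broadcast - 1
Range: 44.191.106.1 to 44.191.107.254


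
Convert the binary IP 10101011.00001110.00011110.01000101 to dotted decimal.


10101011 = 171
00001110 = 14
00011110 = 30
01000101 = 69
IP: 171.14.30.69


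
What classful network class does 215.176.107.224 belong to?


First octet: 215
Binary: 11010111
110xxxxx -> Class C (192-223)
Class C, default mask 255.255.255.0 (/24)


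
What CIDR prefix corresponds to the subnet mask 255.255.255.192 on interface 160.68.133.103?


Binary: 11111111.11111111.11111111.11000000
Count leading 1s
Prefix: /26


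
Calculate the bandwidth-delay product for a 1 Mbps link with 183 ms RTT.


BDP = bandwidth * RTT
= 1 Mbps * 183 ms
= 1 * 1e6 * 183 / 1000 bits
= 183000 bits
= 22875 bytes
= 22.3389 KB
BDP = 183000 bits (22875 bytes)


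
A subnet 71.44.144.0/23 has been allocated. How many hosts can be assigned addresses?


Host bits = 32 - 23 = 9
Total addresses = 2^9 = 512
Usable = total - 2 (network and broadcast)
Usable hosts: 510


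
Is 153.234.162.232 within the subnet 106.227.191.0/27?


Subnet network: 106.227.191.0
Test IP AND mask: 153.234.162.224
No, 153.234.162.232 is not in 106.227.191.0/27


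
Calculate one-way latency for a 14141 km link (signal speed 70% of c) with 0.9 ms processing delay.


Speed = 0.7 * 3e5 km/s = 210000 km/s
Propagation delay = 14141 / 210000 = 0.0673 s = 67.3381 ms
Processing delay = 0.9 ms
Total one-way latency = 68.2381 ms


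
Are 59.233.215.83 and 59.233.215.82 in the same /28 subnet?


Mask: 255.255.255.240
59.233.215.83 AND mask = 59.233.215.80
59.233.215.82 AND mask = 59.233.215.80
Yes, same subnet (59.233.215.80)


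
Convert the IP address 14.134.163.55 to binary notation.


14 = 00001110
134 = 10000110
163 = 10100011
55 = 00110111
Binary: 00001110.10000110.10100011.00110111


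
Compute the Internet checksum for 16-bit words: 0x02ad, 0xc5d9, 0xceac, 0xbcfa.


Sum all words (with carry folding):
+ 0x02ad = 0x02ad
+ 0xc5d9 = 0xc886
+ 0xceac = 0x9733
+ 0xbcfa = 0x542e
One's complement: ~0x542e
Checksum = 0xabd1


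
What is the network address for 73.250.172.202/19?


IP:   01001001.11111010.10101100.11001010
Mask: 11111111.11111111.11100000.00000000
AND operation:
Net:  01001001.11111010.10100000.00000000
Network: 73.250.160.0/19


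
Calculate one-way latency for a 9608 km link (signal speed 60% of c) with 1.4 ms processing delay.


Speed = 0.6 * 3e5 km/s = 180000 km/s
Propagation delay = 9608 / 180000 = 0.0534 s = 53.3778 ms
Processing delay = 1.4 ms
Total one-way latency = 54.7778 ms


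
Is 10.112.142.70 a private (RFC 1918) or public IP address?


RFC 1918 private ranges:
  10.0.0.0/8 (10.0.0.0 - 10.255.255.255)
  172.16.0.0/12 (172.16.0.0 - 172.31.255.255)
  192.168.0.0/16 (192.168.0.0 - 192.168.255.255)
Private (in 10.0.0.0/8)


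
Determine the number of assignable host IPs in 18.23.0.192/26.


Host bits = 32 - 26 = 6
Total addresses = 2^6 = 64
Usable = total - 2 (network and broadcast)
Usable hosts: 62


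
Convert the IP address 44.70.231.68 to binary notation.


44 = 00101100
70 = 01000110
231 = 11100111
68 = 01000100
Binary: 00101100.01000110.11100111.01000100


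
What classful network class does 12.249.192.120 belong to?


First octet: 12
Binary: 00001100
0xxxxxxx -> Class A (1-126)
Class A, default mask 255.0.0.0 (/8)


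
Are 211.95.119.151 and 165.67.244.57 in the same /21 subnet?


Mask: 255.255.248.0
211.95.119.151 AND mask = 211.95.112.0
165.67.244.57 AND mask = 165.67.240.0
No, different subnets (211.95.112.0 vs 165.67.240.0)


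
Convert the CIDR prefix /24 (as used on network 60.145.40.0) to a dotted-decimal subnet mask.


/24 means 24 network bits, 8 host bits
Binary: 11111111111111111111111100000000
Mask: 255.255.255.0


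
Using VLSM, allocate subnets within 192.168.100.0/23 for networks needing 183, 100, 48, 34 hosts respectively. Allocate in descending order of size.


183 hosts -> /24 (254 usable): 192.168.100.0/24
100 hosts -> /25 (126 usable): 192.168.101.0/25
48 hosts -> /26 (62 usable): 192.168.101.128/26
34 hosts -> /26 (62 usable): 192.168.101.192/26
Allocation: 192.168.100.0/24 (183 hosts, 254 usable); 192.168.101.0/25 (100 hosts, 126 usable); 192.168.101.128/26 (48 hosts, 62 usable); 192.168.101.192/26 (34 hosts, 62 usable)


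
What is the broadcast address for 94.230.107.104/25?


Network: 94.230.107.0/25
Host bits = 7
Set all host bits to 1:
Broadcast: 94.230.107.127


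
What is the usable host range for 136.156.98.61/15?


Network: 136.156.0.0
Broadcast: 136.157.255.255
First usable = network + 1
Last usable = broadcast - 1
Range: 136.156.0.1 to 136.157.255.254


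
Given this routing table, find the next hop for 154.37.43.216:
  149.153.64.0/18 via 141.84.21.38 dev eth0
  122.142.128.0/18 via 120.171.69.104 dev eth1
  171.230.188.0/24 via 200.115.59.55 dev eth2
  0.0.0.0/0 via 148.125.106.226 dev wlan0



Longest prefix match for 154.37.43.216:
  /18 149.153.64.0: no
  /18 122.142.128.0: no
  /24 171.230.188.0: no
  /0 0.0.0.0: MATCH
Selected: next-hop 148.125.106.226 via wlan0 (matched /0)


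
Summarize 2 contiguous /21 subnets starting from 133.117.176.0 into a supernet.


Original prefix: /21
Number of subnets: 2 = 2^1
New prefix = 21 - 1 = 20
Supernet: 133.117.176.0/20


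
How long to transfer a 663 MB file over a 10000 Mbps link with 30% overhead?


Effective throughput = 10000 * (1 - 30/100) = 7000 Mbps
File size in Mb = 663 * 8 = 5304 Mb
Time = 5304 / 7000
Time = 0.7577 seconds


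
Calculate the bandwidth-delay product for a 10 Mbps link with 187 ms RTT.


BDP = bandwidth * RTT
= 10 Mbps * 187 ms
= 10 * 1e6 * 187 / 1000 bits
= 1870000 bits
= 233750 bytes
= 228.2715 KB
BDP = 1870000 bits (233750 bytes)


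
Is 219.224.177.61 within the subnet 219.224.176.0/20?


Subnet network: 219.224.176.0
Test IP AND mask: 219.224.176.0
Yes, 219.224.177.61 is in 219.224.176.0/20


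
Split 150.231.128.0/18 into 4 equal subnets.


New prefix = 18 + 2 = 20
Each subnet has 4096 addresses
  150.231.128.0/20
  150.231.144.0/20
  150.231.160.0/20
  150.231.176.0/20
Subnets: 150.231.128.0/20, 150.231.144.0/20, 150.231.160.0/20, 150.231.176.0/20


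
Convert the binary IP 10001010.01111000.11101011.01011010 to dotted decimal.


10001010 = 138
01111000 = 120
11101011 = 235
01011010 = 90
IP: 138.120.235.90


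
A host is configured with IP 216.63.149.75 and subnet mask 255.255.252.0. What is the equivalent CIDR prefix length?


Binary: 11111111.11111111.11111100.00000000
Count leading 1s
Prefix: /22


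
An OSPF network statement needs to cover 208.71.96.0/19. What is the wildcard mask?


Subnet mask: 255.255.224.0
Wildcard = 255.255.255.255 - subnet mask
255 - 255 = 0
255 - 255 = 0
255 - 224 = 31
255 - 0 = 255
Wildcard: 0.0.31.255


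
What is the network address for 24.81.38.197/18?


IP:   00011000.01010001.00100110.11000101
Mask: 11111111.11111111.11000000.00000000
AND operation:
Net:  00011000.01010001.00000000.00000000
Network: 24.81.0.0/18


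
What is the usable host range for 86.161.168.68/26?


Network: 86.161.168.64
Broadcast: 86.161.168.127
First usable = network + 1
Last usable = broadcast - 1
Range: 86.161.168.65 to 86.161.168.126


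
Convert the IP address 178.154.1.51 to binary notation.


178 = 10110010
154 = 10011010
1 = 00000001
51 = 00110011
Binary: 10110010.10011010.00000001.00110011


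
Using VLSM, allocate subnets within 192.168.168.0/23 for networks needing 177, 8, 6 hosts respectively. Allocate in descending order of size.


177 hosts -> /24 (254 usable): 192.168.168.0/24
8 hosts -> /28 (14 usable): 192.168.169.0/28
6 hosts -> /29 (6 usable): 192.168.169.16/29
Allocation: 192.168.168.0/24 (177 hosts, 254 usable); 192.168.169.0/28 (8 hosts, 14 usable); 192.168.169.16/29 (6 hosts, 6 usable)


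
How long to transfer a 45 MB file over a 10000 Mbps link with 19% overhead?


Effective throughput = 10000 * (1 - 19/100) = 8100.0 Mbps
File size in Mb = 45 * 8 = 360 Mb
Time = 360 / 8100.0
Time = 0.0444 seconds


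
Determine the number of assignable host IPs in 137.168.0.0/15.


Host bits = 32 - 15 = 17
Total addresses = 2^17 = 131072
Usable = total - 2 (network and broadcast)
Usable hosts: 131070


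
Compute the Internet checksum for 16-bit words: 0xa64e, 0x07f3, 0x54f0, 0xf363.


Sum all words (with carry folding):
+ 0xa64e = 0xa64e
+ 0x07f3 = 0xae41
+ 0x54f0 = 0x0332
+ 0xf363 = 0xf695
One's complement: ~0xf695
Checksum = 0x096a


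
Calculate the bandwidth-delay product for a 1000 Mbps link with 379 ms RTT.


BDP = bandwidth * RTT
= 1000 Mbps * 379 ms
= 1000 * 1e6 * 379 / 1000 bits
= 379000000 bits
= 47375000 bytes
= 46264.6484 KB
BDP = 379000000 bits (47375000 bytes)


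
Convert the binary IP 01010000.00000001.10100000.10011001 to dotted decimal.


01010000 = 80
00000001 = 1
10100000 = 160
10011001 = 153
IP: 80.1.160.153


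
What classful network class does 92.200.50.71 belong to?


First octet: 92
Binary: 01011100
0xxxxxxx -> Class A (1-126)
Class A, default mask 255.0.0.0 (/8)


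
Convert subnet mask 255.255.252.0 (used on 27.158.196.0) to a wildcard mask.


Subnet mask: 255.255.252.0
Wildcard = 255.255.255.255 - subnet mask
255 - 255 = 0
255 - 255 = 0
255 - 252 = 3
255 - 0 = 255
Wildcard: 0.0.3.255


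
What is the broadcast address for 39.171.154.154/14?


Network: 39.168.0.0/14
Host bits = 18
Set all host bits to 1:
Broadcast: 39.171.255.255


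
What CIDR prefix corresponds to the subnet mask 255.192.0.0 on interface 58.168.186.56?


Binary: 11111111.11000000.00000000.00000000
Count leading 1s
Prefix: /10


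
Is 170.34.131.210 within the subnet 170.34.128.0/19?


Subnet network: 170.34.128.0
Test IP AND mask: 170.34.128.0
Yes, 170.34.131.210 is in 170.34.128.0/19


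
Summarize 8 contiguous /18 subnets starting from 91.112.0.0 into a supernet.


Original prefix: /18
Number of subnets: 8 = 2^3
New prefix = 18 - 3 = 15
Supernet: 91.112.0.0/15


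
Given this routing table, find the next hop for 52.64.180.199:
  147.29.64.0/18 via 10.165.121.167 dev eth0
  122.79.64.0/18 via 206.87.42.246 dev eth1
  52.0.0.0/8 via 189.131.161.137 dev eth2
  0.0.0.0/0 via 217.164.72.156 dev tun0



Longest prefix match for 52.64.180.199:
  /18 147.29.64.0: no
  /18 122.79.64.0: no
  /8 52.0.0.0: MATCH
  /0 0.0.0.0: MATCH
Selected: next-hop 189.131.161.137 via eth2 (matched /8)


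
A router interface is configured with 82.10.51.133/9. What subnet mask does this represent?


/9 means 9 network bits, 23 host bits
Binary: 11111111100000000000000000000000
Mask: 255.128.0.0


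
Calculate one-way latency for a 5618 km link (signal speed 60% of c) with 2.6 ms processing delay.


Speed = 0.6 * 3e5 km/s = 180000 km/s
Propagation delay = 5618 / 180000 = 0.0312 s = 31.2111 ms
Processing delay = 2.6 ms
Total one-way latency = 33.8111 ms


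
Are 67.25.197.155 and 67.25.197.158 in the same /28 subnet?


Mask: 255.255.255.240
67.25.197.155 AND mask = 67.25.197.144
67.25.197.158 AND mask = 67.25.197.144
Yes, same subnet (67.25.197.144)


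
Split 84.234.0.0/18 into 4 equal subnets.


New prefix = 18 + 2 = 20
Each subnet has 4096 addresses
  84.234.0.0/20
  84.234.16.0/20
  84.234.32.0/20
  84.234.48.0/20
Subnets: 84.234.0.0/20, 84.234.16.0/20, 84.234.32.0/20, 84.234.48.0/20


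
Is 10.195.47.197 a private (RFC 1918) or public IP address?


RFC 1918 private ranges:
  10.0.0.0/8 (10.0.0.0 - 10.255.255.255)
  172.16.0.0/12 (172.16.0.0 - 172.31.255.255)
  192.168.0.0/16 (192.168.0.0 - 192.168.255.255)
Private (in 10.0.0.0/8)


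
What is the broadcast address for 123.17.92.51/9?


Network: 123.0.0.0/9
Host bits = 23
Set all host bits to 1:
Broadcast: 123.127.255.255


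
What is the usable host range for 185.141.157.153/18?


Network: 185.141.128.0
Broadcast: 185.141.191.255
First usable = network + 1
Last usable = broadcast - 1
Range: 185.141.128.1 to 185.141.191.254


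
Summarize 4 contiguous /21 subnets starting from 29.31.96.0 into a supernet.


Original prefix: /21
Number of subnets: 4 = 2^2
New prefix = 21 - 2 = 19
Supernet: 29.31.96.0/19


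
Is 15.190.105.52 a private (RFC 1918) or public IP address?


RFC 1918 private ranges:
  10.0.0.0/8 (10.0.0.0 - 10.255.255.255)
  172.16.0.0/12 (172.16.0.0 - 172.31.255.255)
  192.168.0.0/16 (192.168.0.0 - 192.168.255.255)
Public (not in any RFC 1918 range)


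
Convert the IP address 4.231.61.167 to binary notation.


4 = 00000100
231 = 11100111
61 = 00111101
167 = 10100111
Binary: 00000100.11100111.00111101.10100111


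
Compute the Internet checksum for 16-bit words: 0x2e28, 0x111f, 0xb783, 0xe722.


Sum all words (with carry folding):
+ 0x2e28 = 0x2e28
+ 0x111f = 0x3f47
+ 0xb783 = 0xf6ca
+ 0xe722 = 0xdded
One's complement: ~0xdded
Checksum = 0x2212


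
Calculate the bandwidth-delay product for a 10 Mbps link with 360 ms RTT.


BDP = bandwidth * RTT
= 10 Mbps * 360 ms
= 10 * 1e6 * 360 / 1000 bits
= 3600000 bits
= 450000 bytes
= 439.4531 KB
BDP = 3600000 bits (450000 bytes)


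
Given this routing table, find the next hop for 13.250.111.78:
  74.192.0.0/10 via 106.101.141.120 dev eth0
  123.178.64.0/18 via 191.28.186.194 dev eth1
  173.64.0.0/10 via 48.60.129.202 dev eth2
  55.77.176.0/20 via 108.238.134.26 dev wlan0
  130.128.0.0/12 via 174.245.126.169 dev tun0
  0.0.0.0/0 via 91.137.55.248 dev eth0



Longest prefix match for 13.250.111.78:
  /10 74.192.0.0: no
  /18 123.178.64.0: no
  /10 173.64.0.0: no
  /20 55.77.176.0: no
  /12 130.128.0.0: no
  /0 0.0.0.0: MATCH
Selected: next-hop 91.137.55.248 via eth0 (matched /0)


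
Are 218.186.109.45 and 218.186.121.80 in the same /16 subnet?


Mask: 255.255.0.0
218.186.109.45 AND mask = 218.186.0.0
218.186.121.80 AND mask = 218.186.0.0
Yes, same subnet (218.186.0.0)


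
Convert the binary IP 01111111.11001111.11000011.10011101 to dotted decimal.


01111111 = 127
11001111 = 207
11000011 = 195
10011101 = 157
IP: 127.207.195.157


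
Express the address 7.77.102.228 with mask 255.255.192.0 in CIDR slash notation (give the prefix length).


Binary: 11111111.11111111.11000000.00000000
Count leading 1s
Prefix: /18


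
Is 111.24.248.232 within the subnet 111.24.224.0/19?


Subnet network: 111.24.224.0
Test IP AND mask: 111.24.224.0
Yes, 111.24.248.232 is in 111.24.224.0/19


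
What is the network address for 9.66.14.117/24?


IP:   00001001.01000010.00001110.01110101
Mask: 11111111.11111111.11111111.00000000
AND operation:
Net:  00001001.01000010.00001110.00000000
Network: 9.66.14.0/24


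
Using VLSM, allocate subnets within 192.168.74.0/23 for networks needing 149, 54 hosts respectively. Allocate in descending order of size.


149 hosts -> /24 (254 usable): 192.168.74.0/24
54 hosts -> /26 (62 usable): 192.168.75.0/26
Allocation: 192.168.74.0/24 (149 hosts, 254 usable); 192.168.75.0/26 (54 hosts, 62 usable)


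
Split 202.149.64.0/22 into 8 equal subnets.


New prefix = 22 + 3 = 25
Each subnet has 128 addresses
  202.149.64.0/25
  202.149.64.128/25
  202.149.65.0/25
  202.149.65.128/25
  202.149.66.0/25
  202.149.66.128/25
  202.149.67.0/25
  202.149.67.128/25
Subnets: 202.149.64.0/25, 202.149.64.128/25, 202.149.65.0/25, 202.149.65.128/25, 202.149.66.0/25, 202.149.66.128/25, 202.149.67.0/25, 202.149.67.128/25


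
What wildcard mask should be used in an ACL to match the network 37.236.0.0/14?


Subnet mask: 255.252.0.0
Wildcard = 255.255.255.255 - subnet mask
255 - 255 = 0
255 - 252 = 3
255 - 0 = 255
255 - 0 = 255
Wildcard: 0.3.255.255


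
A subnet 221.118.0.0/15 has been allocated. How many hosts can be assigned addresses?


Host bits = 32 - 15 = 17
Total addresses = 2^17 = 131072
Usable = total - 2 (network and broadcast)
Usable hosts: 131070


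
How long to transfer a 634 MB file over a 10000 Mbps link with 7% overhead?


Effective throughput = 10000 * (1 - 7/100) = 9300 Mbps
File size in Mb = 634 * 8 = 5072 Mb
Time = 5072 / 9300
Time = 0.5454 seconds


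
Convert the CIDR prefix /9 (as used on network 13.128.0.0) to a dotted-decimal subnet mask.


/9 means 9 network bits, 23 host bits
Binary: 11111111100000000000000000000000
Mask: 255.128.0.0


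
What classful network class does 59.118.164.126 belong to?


First octet: 59
Binary: 00111011
0xxxxxxx -> Class A (1-126)
Class A, default mask 255.0.0.0 (/8)


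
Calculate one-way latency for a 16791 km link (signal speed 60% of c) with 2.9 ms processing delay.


Speed = 0.6 * 3e5 km/s = 180000 km/s
Propagation delay = 16791 / 180000 = 0.0933 s = 93.2833 ms
Processing delay = 2.9 ms
Total one-way latency = 96.1833 ms


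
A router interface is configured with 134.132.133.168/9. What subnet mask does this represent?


/9 means 9 network bits, 23 host bits
Binary: 11111111100000000000000000000000
Mask: 255.128.0.0


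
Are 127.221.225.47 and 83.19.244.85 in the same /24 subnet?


Mask: 255.255.255.0
127.221.225.47 AND mask = 127.221.225.0
83.19.244.85 AND mask = 83.19.244.0
No, different subnets (127.221.225.0 vs 83.19.244.0)


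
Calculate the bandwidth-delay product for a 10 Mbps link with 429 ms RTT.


BDP = bandwidth * RTT
= 10 Mbps * 429 ms
= 10 * 1e6 * 429 / 1000 bits
= 4290000 bits
= 536250 bytes
= 523.6816 KB
BDP = 4290000 bits (536250 bytes)


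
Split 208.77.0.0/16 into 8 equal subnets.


New prefix = 16 + 3 = 19
Each subnet has 8192 addresses
  208.77.0.0/19
  208.77.32.0/19
  208.77.64.0/19
  208.77.96.0/19
  208.77.128.0/19
  208.77.160.0/19
  208.77.192.0/19
  208.77.224.0/19
Subnets: 208.77.0.0/19, 208.77.32.0/19, 208.77.64.0/19, 208.77.96.0/19, 208.77.128.0/19, 208.77.160.0/19, 208.77.192.0/19, 208.77.224.0/19


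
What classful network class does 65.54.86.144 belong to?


First octet: 65
Binary: 01000001
0xxxxxxx -> Class A (1-126)
Class A, default mask 255.0.0.0 (/8)


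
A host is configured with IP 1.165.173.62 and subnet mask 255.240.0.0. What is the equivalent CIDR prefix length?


Binary: 11111111.11110000.00000000.00000000
Count leading 1s
Prefix: /12


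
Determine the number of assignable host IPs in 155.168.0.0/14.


Host bits = 32 - 14 = 18
Total addresses = 2^18 = 262144
Usable = total - 2 (network and broadcast)
Usable hosts: 262142


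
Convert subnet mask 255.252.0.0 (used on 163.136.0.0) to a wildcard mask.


Subnet mask: 255.252.0.0
Wildcard = 255.255.255.255 - subnet mask
255 - 255 = 0
255 - 252 = 3
255 - 0 = 255
255 - 0 = 255
Wildcard: 0.3.255.255


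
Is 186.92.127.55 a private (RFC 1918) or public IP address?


RFC 1918 private ranges:
  10.0.0.0/8 (10.0.0.0 - 10.255.255.255)
  172.16.0.0/12 (172.16.0.0 - 172.31.255.255)
  192.168.0.0/16 (192.168.0.0 - 192.168.255.255)
Public (not in any RFC 1918 range)


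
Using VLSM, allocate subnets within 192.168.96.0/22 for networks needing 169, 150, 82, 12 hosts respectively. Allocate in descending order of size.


169 hosts -> /24 (254 usable): 192.168.96.0/24
150 hosts -> /24 (254 usable): 192.168.97.0/24
82 hosts -> /25 (126 usable): 192.168.98.0/25
12 hosts -> /28 (14 usable): 192.168.98.128/28
Allocation: 192.168.96.0/24 (169 hosts, 254 usable); 192.168.97.0/24 (150 hosts, 254 usable); 192.168.98.0/25 (82 hosts, 126 usable); 192.168.98.128/28 (12 hosts, 14 usable)


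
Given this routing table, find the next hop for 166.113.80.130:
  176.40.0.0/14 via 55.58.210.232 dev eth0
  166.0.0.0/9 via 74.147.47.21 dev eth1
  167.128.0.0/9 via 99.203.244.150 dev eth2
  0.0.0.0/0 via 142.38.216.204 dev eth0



Longest prefix match for 166.113.80.130:
  /14 176.40.0.0: no
  /9 166.0.0.0: MATCH
  /9 167.128.0.0: no
  /0 0.0.0.0: MATCH
Selected: next-hop 74.147.47.21 via eth1 (matched /9)


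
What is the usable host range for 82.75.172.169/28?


Network: 82.75.172.160
Broadcast: 82.75.172.175
First usable = network + 1
Last usable = broadcast - 1
Range: 82.75.172.161 to 82.75.172.174


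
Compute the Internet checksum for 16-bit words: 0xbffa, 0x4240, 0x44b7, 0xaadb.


Sum all words (with carry folding):
+ 0xbffa = 0xbffa
+ 0x4240 = 0x023b
+ 0x44b7 = 0x46f2
+ 0xaadb = 0xf1cd
One's complement: ~0xf1cd
Checksum = 0x0e32


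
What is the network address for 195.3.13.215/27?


IP:   11000011.00000011.00001101.11010111
Mask: 11111111.11111111.11111111.11100000
AND operation:
Net:  11000011.00000011.00001101.11000000
Network: 195.3.13.192/27


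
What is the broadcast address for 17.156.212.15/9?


Network: 17.128.0.0/9
Host bits = 23
Set all host bits to 1:
Broadcast: 17.255.255.255


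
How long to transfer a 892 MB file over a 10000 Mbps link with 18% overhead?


Effective throughput = 10000 * (1 - 18/100) = 8200 Mbps
File size in Mb = 892 * 8 = 7136 Mb
Time = 7136 / 8200
Time = 0.8702 seconds


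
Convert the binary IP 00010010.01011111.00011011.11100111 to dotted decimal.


00010010 = 18
01011111 = 95
00011011 = 27
11100111 = 231
IP: 18.95.27.231


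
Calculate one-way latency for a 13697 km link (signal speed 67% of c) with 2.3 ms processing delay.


Speed = 0.67 * 3e5 km/s = 201000 km/s
Propagation delay = 13697 / 201000 = 0.0681 s = 68.1443 ms
Processing delay = 2.3 ms
Total one-way latency = 70.4443 ms


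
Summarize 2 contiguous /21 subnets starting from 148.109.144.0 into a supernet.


Original prefix: /21
Number of subnets: 2 = 2^1
New prefix = 21 - 1 = 20
Supernet: 148.109.144.0/20


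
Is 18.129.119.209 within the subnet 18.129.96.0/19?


Subnet network: 18.129.96.0
Test IP AND mask: 18.129.96.0
Yes, 18.129.119.209 is in 18.129.96.0/19


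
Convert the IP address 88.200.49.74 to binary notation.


88 = 01011000
200 = 11001000
49 = 00110001
74 = 01001010
Binary: 01011000.11001000.00110001.01001010


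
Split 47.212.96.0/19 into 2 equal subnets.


New prefix = 19 + 1 = 20
Each subnet has 4096 addresses
  47.212.96.0/20
  47.212.112.0/20
Subnets: 47.212.96.0/20, 47.212.112.0/20


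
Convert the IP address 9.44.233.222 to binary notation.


9 = 00001001
44 = 00101100
233 = 11101001
222 = 11011110
Binary: 00001001.00101100.11101001.11011110


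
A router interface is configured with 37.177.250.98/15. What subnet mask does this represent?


/15 means 15 network bits, 17 host bits
Binary: 11111111111111100000000000000000
Mask: 255.254.0.0


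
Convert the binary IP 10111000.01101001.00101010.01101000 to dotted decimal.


10111000 = 184
01101001 = 105
00101010 = 42
01101000 = 104
IP: 184.105.42.104


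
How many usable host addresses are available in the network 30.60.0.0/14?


Host bits = 32 - 14 = 18
Total addresses = 2^18 = 262144
Usable = total - 2 (network and broadcast)
Usable hosts: 262142


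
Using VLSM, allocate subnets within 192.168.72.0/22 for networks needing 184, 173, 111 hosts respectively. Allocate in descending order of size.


184 hosts -> /24 (254 usable): 192.168.72.0/24
173 hosts -> /24 (254 usable): 192.168.73.0/24
111 hosts -> /25 (126 usable): 192.168.74.0/25
Allocation: 192.168.72.0/24 (184 hosts, 254 usable); 192.168.73.0/24 (173 hosts, 254 usable); 192.168.74.0/25 (111 hosts, 126 usable)


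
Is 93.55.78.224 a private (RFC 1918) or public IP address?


RFC 1918 private ranges:
  10.0.0.0/8 (10.0.0.0 - 10.255.255.255)
  172.16.0.0/12 (172.16.0.0 - 172.31.255.255)
  192.168.0.0/16 (192.168.0.0 - 192.168.255.255)
Public (not in any RFC 1918 range)


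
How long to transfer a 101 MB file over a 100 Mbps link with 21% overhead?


Effective throughput = 100 * (1 - 21/100) = 79 Mbps
File size in Mb = 101 * 8 = 808 Mb
Time = 808 / 79
Time = 10.2278 seconds


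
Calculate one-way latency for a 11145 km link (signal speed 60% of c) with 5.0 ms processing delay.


Speed = 0.6 * 3e5 km/s = 180000 km/s
Propagation delay = 11145 / 180000 = 0.0619 s = 61.9167 ms
Processing delay = 5.0 ms
Total one-way latency = 66.9167 ms


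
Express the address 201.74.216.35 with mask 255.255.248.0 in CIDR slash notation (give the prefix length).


Binary: 11111111.11111111.11111000.00000000
Count leading 1s
Prefix: /21


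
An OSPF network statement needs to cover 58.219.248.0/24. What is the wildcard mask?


Subnet mask: 255.255.255.0
Wildcard = 255.255.255.255 - subnet mask
255 - 255 = 0
255 - 255 = 0
255 - 255 = 0
255 - 0 = 255
Wildcard: 0.0.0.255


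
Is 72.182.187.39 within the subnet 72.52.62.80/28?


Subnet network: 72.52.62.80
Test IP AND mask: 72.182.187.32
No, 72.182.187.39 is not in 72.52.62.80/28


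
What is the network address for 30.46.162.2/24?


IP:   00011110.00101110.10100010.00000010
Mask: 11111111.11111111.11111111.00000000
AND operation:
Net:  00011110.00101110.10100010.00000000
Network: 30.46.162.0/24
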